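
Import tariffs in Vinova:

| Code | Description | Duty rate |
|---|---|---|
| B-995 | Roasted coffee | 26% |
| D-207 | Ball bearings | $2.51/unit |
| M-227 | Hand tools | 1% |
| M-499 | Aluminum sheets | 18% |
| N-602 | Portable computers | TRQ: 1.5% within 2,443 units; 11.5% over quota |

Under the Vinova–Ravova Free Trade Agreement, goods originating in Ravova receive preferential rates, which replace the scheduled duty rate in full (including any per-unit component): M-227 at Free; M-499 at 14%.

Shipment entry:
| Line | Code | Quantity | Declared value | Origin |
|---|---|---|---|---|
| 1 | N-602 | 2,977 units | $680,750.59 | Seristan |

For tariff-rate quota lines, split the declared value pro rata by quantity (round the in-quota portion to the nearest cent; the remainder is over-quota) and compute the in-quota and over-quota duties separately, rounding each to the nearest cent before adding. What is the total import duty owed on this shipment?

$22,422.23

Line 1 (N-602, Seristan, 2,977 units, $680,750.59):
Code N-602 is under a tariff-rate quota (threshold 2,443 units). In-quota: 2,443 units at 1.5%; over-quota: 534 units at 11.5%.
Pro-rata value split: in-quota = $680,750.59 × 2,443/2,977 = $558,640.81; over-quota = $680,750.59 − $558,640.81 = $122,109.78.
In-quota duty = $558,640.81 × 1.5% = $8,379.61. Over-quota duty = $122,109.78 × 11.5% = $14,042.62.
Line duty = $8,379.61 + $14,042.62 = $22,422.23.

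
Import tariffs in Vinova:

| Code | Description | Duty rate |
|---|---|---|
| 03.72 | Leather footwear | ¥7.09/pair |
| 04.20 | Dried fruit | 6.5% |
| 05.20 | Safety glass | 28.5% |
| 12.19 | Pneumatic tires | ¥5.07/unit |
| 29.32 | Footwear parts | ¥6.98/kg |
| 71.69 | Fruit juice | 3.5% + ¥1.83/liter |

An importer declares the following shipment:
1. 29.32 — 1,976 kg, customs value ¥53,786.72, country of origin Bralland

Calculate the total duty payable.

¥13,792.48

Line 1 (29.32, Bralland, 1,976 kg, ¥53,786.72):
Base rate for 29.32 is ¥6.98/kg.
Duty = 1,976 × ¥6.98 = ¥13,792.48.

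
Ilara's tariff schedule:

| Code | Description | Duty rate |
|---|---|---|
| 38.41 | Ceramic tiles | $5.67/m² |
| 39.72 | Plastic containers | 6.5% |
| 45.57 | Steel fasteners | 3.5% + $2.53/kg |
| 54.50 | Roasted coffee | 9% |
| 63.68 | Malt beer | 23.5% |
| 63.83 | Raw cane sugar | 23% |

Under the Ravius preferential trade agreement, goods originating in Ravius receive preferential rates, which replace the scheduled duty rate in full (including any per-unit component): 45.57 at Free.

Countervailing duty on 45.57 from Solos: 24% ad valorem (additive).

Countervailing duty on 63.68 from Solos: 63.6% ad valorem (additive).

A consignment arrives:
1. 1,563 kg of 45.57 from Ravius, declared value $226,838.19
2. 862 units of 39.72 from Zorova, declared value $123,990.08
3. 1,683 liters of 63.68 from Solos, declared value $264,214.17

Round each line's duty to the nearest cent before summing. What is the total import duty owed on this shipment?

$238,189.90

Line 1 (45.57, Ravius, 1,563 kg, $226,838.19):
Base rate for 45.57 is 3.5% + $2.53/kg.
Origin Ravius qualifies under the Ilara–Ravius agreement and 45.57 is covered: preferential rate Free applies instead.
The additional-duty order on 45.57 targets Solos, not Ravius; it does not apply.
Duty = $226,838.19 × 0% = $0.00.
Line 2 (39.72, Zorova, 862 units, $123,990.08):
Base rate for 39.72 is 6.5%.
Duty = $123,990.08 × 6.5% = $8,059.36.
Line 3 (63.68, Solos, 1,683 liters, $264,214.17):
Base rate for 63.68 is 23.5%.
Additional duty on 63.68 from Solos: +63.6%. Applied ad valorem rate: 23.5% + 63.6% = 87.1%.
Duty = $264,214.17 × 87.1% = $230,130.54.
Total = $0.00 + $8,059.36 + $230,130.54 = $238,189.90.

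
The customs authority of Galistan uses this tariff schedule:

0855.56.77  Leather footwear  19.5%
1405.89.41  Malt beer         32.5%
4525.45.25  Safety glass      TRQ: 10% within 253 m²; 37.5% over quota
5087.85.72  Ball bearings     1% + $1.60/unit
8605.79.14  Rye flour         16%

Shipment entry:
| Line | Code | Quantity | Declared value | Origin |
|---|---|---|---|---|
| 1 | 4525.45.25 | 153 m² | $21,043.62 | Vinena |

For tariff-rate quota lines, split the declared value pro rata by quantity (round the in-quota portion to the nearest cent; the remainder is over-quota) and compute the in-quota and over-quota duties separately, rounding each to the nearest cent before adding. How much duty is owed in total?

Line 1 (4525.45.25, Vinena, 153 m², $21,043.62):
Code 4525.45.25 is under a tariff-rate quota (threshold 253 m²). Quantity 153 m² is within the quota, so the in-quota rate 10% applies to the full value.
Duty = $21,043.62 × 10% = $2,104.36.

$2,104.36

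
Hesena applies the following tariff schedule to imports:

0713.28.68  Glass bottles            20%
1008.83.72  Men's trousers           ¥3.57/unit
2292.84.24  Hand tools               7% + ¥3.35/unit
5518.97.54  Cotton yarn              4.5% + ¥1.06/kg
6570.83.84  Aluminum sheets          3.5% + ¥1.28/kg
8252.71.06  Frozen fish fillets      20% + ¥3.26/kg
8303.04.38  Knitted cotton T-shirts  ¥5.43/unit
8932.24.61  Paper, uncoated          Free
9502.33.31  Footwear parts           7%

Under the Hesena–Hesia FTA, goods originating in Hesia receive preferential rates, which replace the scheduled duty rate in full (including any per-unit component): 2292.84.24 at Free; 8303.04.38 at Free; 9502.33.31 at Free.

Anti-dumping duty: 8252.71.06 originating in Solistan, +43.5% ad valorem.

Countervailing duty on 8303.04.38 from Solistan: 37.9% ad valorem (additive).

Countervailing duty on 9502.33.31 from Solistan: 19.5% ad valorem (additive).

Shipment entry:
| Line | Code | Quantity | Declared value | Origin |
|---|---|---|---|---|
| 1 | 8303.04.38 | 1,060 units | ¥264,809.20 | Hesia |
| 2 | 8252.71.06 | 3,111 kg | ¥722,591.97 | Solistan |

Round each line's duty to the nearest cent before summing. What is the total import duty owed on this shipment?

Line 1 (8303.04.38, Hesia, 1,060 units, ¥264,809.20):
Base rate for 8303.04.38 is ¥5.43/unit.
Origin Hesia qualifies under the Hesena–Hesia agreement and 8303.04.38 is covered: preferential rate Free applies instead.
The additional-duty order on 8303.04.38 targets Solistan, not Hesia; it does not apply.
Duty = ¥264,809.20 × 0% = ¥0.00.
Line 2 (8252.71.06, Solistan, 3,111 kg, ¥722,591.97):
Base rate for 8252.71.06 is 20% + ¥3.26/kg.
Additional duty on 8252.71.06 from Solistan: +43.5%. Applied ad valorem rate: 20% + 43.5% = 63.5%.
Duty = ¥722,591.97 × 63.5% + 3,111 × ¥3.26 = ¥468,987.76.
Total = ¥0.00 + ¥468,987.76 = ¥468,987.76.

¥468,987.76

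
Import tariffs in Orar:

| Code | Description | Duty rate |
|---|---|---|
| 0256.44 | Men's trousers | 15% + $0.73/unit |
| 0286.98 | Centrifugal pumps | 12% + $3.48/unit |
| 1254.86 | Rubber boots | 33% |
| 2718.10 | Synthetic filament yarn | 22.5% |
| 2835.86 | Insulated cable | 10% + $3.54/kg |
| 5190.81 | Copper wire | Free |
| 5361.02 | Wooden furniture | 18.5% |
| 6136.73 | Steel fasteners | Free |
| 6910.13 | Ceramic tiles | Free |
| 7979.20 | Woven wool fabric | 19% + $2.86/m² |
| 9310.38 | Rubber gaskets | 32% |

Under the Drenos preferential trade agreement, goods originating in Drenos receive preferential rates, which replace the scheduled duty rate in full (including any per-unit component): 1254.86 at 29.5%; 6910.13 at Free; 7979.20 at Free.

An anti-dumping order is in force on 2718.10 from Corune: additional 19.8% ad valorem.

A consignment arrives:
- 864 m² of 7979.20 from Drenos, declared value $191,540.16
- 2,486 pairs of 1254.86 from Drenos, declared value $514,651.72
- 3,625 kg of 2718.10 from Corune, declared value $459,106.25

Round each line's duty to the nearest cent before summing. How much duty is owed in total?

$346,024.20

Line 1 (7979.20, Drenos, 864 m², $191,540.16):
Base rate for 7979.20 is 19% + $2.86/m².
Origin Drenos qualifies under the Orar–Drenos agreement and 7979.20 is covered: preferential rate Free applies instead.
Duty = $191,540.16 × 0% = $0.00.
Line 2 (1254.86, Drenos, 2,486 pairs, $514,651.72):
Base rate for 1254.86 is 33%.
Origin Drenos qualifies under the Orar–Drenos agreement and 1254.86 is covered: preferential rate 29.5% applies instead.
Duty = $514,651.72 × 29.5% = $151,822.26.
Line 3 (2718.10, Corune, 3,625 kg, $459,106.25):
Base rate for 2718.10 is 22.5%.
Additional duty on 2718.10 from Corune: +19.8%. Applied ad valorem rate: 22.5% + 19.8% = 42.3%.
Duty = $459,106.25 × 42.3% = $194,201.94.
Total = $0.00 + $151,822.26 + $194,201.94 = $346,024.20.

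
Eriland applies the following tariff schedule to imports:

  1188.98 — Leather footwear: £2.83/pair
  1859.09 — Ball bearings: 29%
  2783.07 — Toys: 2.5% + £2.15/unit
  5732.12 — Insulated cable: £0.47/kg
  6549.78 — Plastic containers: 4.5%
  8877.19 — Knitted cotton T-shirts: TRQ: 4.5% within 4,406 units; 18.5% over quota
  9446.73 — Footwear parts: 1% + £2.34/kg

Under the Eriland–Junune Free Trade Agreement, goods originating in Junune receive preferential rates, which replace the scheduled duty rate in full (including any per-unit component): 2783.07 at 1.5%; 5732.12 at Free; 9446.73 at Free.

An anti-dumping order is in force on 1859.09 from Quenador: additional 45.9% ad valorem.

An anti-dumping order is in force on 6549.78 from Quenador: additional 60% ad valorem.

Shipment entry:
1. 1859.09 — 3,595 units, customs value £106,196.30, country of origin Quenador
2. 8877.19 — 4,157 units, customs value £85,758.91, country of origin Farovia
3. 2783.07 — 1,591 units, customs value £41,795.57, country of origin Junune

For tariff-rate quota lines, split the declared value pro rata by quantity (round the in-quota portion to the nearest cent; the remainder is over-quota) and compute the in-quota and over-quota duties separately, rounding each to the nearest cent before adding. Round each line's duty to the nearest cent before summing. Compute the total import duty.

£84,027.11

Line 1 (1859.09, Quenador, 3,595 units, £106,196.30):
Base rate for 1859.09 is 29%.
Additional duty on 1859.09 from Quenador: +45.9%. Applied ad valorem rate: 29% + 45.9% = 74.9%.
Duty = £106,196.30 × 74.9% = £79,541.03.
Line 2 (8877.19, Farovia, 4,157 units, £85,758.91):
Code 8877.19 is under a tariff-rate quota (threshold 4,406 units). Quantity 4,157 units is within the quota, so the in-quota rate 4.5% applies to the full value.
Duty = £85,758.91 × 4.5% = £3,859.15.
Line 3 (2783.07, Junune, 1,591 units, £41,795.57):
Base rate for 2783.07 is 2.5% + £2.15/unit.
Origin Junune qualifies under the Eriland–Junune agreement and 2783.07 is covered: preferential rate 1.5% applies instead.
Duty = £41,795.57 × 1.5% = £626.93.
Total = £79,541.03 + £3,859.15 + £626.93 = £84,027.11.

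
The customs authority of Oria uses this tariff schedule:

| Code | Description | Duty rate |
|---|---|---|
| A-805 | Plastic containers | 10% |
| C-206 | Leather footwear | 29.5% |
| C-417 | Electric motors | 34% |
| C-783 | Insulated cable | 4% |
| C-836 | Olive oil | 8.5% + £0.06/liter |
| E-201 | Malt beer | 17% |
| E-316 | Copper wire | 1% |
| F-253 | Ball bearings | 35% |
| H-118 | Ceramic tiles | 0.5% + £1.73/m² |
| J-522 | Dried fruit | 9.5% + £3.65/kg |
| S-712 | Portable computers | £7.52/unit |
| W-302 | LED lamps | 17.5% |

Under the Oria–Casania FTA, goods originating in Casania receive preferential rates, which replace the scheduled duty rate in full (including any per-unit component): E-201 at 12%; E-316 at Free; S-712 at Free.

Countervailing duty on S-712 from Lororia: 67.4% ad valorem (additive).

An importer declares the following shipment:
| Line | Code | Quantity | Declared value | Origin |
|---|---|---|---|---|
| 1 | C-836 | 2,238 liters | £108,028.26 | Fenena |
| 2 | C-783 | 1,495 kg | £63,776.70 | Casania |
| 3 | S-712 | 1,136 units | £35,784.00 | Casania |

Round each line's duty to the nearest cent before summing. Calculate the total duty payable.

£11,867.75

Line 1 (C-836, Fenena, 2,238 liters, £108,028.26):
Base rate for C-836 is 8.5% + £0.06/liter.
Duty = £108,028.26 × 8.5% + 2,238 × £0.06 = £9,316.68.
Line 2 (C-783, Casania, 1,495 kg, £63,776.70):
Base rate for C-783 is 4%.
Origin Casania is the FTA partner but C-783 is not on the preference list; base rate stands.
Duty = £63,776.70 × 4% = £2,551.07.
Line 3 (S-712, Casania, 1,136 units, £35,784.00):
Base rate for S-712 is £7.52/unit.
Origin Casania qualifies under the Oria–Casania agreement and S-712 is covered: preferential rate Free applies instead.
The additional-duty order on S-712 targets Lororia, not Casania; it does not apply.
Duty = £35,784.00 × 0% = £0.00.
Total = £9,316.68 + £2,551.07 + £0.00 = £11,867.75.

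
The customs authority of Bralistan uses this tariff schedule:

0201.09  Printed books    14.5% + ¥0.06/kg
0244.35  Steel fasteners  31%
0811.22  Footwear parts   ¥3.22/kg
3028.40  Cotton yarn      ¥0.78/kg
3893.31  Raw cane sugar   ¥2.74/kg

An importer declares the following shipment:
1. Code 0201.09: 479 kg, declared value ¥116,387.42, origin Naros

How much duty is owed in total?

Line 1 (0201.09, Naros, 479 kg, ¥116,387.42):
Base rate for 0201.09 is 14.5% + ¥0.06/kg.
Duty = ¥116,387.42 × 14.5% + 479 × ¥0.06 = ¥16,904.92.

¥16,904.92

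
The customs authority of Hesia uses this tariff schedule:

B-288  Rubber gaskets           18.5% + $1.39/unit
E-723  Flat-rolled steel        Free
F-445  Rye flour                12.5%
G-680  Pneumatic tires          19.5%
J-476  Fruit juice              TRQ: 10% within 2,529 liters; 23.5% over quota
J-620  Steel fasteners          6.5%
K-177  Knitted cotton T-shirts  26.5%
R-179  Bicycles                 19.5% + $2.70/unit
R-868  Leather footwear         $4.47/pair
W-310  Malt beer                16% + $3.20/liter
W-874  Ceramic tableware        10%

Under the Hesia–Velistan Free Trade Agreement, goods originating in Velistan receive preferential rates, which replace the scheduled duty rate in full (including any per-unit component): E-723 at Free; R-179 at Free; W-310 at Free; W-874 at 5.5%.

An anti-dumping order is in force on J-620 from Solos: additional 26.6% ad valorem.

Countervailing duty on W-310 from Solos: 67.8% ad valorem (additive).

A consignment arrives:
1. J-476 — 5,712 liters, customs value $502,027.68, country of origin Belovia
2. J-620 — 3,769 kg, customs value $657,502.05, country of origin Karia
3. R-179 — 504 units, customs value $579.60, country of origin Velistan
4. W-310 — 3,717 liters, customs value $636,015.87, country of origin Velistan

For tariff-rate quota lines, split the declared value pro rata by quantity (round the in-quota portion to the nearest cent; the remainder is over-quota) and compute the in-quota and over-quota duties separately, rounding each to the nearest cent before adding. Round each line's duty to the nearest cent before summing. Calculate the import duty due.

$130,707.17

Line 1 (J-476, Belovia, 5,712 liters, $502,027.68):
Code J-476 is under a tariff-rate quota (threshold 2,529 liters). In-quota: 2,529 liters at 10%; over-quota: 3,183 liters at 23.5%.
Pro-rata value split: in-quota = $502,027.68 × 2,529/5,712 = $222,273.81; over-quota = $502,027.68 − $222,273.81 = $279,753.87.
In-quota duty = $222,273.81 × 10% = $22,227.38. Over-quota duty = $279,753.87 × 23.5% = $65,742.16.
Line duty = $22,227.38 + $65,742.16 = $87,969.54.
Line 2 (J-620, Karia, 3,769 kg, $657,502.05):
Base rate for J-620 is 6.5%.
The additional-duty order on J-620 targets Solos, not Karia; it does not apply.
Duty = $657,502.05 × 6.5% = $42,737.63.
Line 3 (R-179, Velistan, 504 units, $579.60):
Base rate for R-179 is 19.5% + $2.70/unit.
Origin Velistan qualifies under the Hesia–Velistan agreement and R-179 is covered: preferential rate Free applies instead.
Duty = $579.60 × 0% = $0.00.
Line 4 (W-310, Velistan, 3,717 liters, $636,015.87):
Base rate for W-310 is 16% + $3.20/liter.
Origin Velistan qualifies under the Hesia–Velistan agreement and W-310 is covered: preferential rate Free applies instead.
The additional-duty order on W-310 targets Solos, not Velistan; it does not apply.
Duty = $636,015.87 × 0% = $0.00.
Total = $87,969.54 + $42,737.63 + $0.00 + $0.00 = $130,707.17.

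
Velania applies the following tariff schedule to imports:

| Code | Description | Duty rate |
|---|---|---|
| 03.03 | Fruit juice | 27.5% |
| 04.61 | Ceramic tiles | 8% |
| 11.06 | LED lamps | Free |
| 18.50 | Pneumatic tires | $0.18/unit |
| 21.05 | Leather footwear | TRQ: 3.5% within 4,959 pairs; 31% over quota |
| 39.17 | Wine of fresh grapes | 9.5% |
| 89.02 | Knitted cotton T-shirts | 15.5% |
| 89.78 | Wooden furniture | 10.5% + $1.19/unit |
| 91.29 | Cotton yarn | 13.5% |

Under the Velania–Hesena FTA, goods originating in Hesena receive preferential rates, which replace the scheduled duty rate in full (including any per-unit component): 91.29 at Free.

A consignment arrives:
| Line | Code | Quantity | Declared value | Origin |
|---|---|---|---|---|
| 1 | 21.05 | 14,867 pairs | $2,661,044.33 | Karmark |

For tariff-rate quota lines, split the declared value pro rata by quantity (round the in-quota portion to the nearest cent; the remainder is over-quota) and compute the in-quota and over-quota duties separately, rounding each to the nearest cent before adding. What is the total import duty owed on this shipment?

Line 1 (21.05, Karmark, 14,867 pairs, $2,661,044.33):
Code 21.05 is under a tariff-rate quota (threshold 4,959 pairs). In-quota: 4,959 pairs at 3.5%; over-quota: 9,908 pairs at 31%.
Pro-rata value split: in-quota = $2,661,044.33 × 4,959/14,867 = $887,611.41; over-quota = $2,661,044.33 − $887,611.41 = $1,773,432.92.
In-quota duty = $887,611.41 × 3.5% = $31,066.40. Over-quota duty = $1,773,432.92 × 31% = $549,764.21.
Line duty = $31,066.40 + $549,764.21 = $580,830.61.

$580,830.61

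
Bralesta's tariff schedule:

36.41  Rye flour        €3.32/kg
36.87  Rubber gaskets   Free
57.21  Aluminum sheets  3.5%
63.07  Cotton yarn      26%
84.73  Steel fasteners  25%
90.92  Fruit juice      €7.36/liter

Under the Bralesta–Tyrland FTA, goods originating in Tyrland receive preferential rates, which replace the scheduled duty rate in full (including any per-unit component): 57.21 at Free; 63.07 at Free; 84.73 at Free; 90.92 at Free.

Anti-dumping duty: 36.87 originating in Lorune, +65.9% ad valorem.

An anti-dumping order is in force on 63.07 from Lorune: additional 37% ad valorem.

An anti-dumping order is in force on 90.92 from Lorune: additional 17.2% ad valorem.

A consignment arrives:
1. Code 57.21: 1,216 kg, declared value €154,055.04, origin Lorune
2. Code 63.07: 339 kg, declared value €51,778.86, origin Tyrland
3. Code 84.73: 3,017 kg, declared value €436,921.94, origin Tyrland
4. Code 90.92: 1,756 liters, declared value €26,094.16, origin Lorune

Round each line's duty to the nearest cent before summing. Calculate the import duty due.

Line 1 (57.21, Lorune, 1,216 kg, €154,055.04):
Base rate for 57.21 is 3.5%.
57.21 has an FTA preferential rate, but origin Lorune is not Tyrland; base rate stands.
Duty = €154,055.04 × 3.5% = €5,391.93.
Line 2 (63.07, Tyrland, 339 kg, €51,778.86):
Base rate for 63.07 is 26%.
Origin Tyrland qualifies under the Bralesta–Tyrland agreement and 63.07 is covered: preferential rate Free applies instead.
The additional-duty order on 63.07 targets Lorune, not Tyrland; it does not apply.
Duty = €51,778.86 × 0% = €0.00.
Line 3 (84.73, Tyrland, 3,017 kg, €436,921.94):
Base rate for 84.73 is 25%.
Origin Tyrland qualifies under the Bralesta–Tyrland agreement and 84.73 is covered: preferential rate Free applies instead.
Duty = €436,921.94 × 0% = €0.00.
Line 4 (90.92, Lorune, 1,756 liters, €26,094.16):
Base rate for 90.92 is €7.36/liter.
90.92 has an FTA preferential rate, but origin Lorune is not Tyrland; base rate stands.
Additional duty on 90.92 from Lorune: +17.2% ad valorem. Applied ad valorem rate = 17.2%.
Duty = €26,094.16 × 17.2% + 1,756 × €7.36 = €17,412.36.
Total = €5,391.93 + €0.00 + €0.00 + €17,412.36 = €22,804.29.

€22,804.29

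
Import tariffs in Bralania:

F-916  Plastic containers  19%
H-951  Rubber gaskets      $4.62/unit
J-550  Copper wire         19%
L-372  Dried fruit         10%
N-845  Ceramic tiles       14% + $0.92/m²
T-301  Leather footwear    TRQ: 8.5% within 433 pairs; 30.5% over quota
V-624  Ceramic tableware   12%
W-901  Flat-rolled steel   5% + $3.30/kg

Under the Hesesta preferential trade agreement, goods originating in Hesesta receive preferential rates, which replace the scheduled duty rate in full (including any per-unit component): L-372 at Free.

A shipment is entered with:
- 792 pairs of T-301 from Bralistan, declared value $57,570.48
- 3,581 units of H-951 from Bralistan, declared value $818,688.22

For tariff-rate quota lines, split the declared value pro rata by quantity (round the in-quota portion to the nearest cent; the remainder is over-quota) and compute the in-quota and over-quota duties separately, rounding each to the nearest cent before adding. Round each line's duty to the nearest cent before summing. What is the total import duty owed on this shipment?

Line 1 (T-301, Bralistan, 792 pairs, $57,570.48):
Code T-301 is under a tariff-rate quota (threshold 433 pairs). In-quota: 433 pairs at 8.5%; over-quota: 359 pairs at 30.5%.
Pro-rata value split: in-quota = $57,570.48 × 433/792 = $31,474.77; over-quota = $57,570.48 − $31,474.77 = $26,095.71.
In-quota duty = $31,474.77 × 8.5% = $2,675.36. Over-quota duty = $26,095.71 × 30.5% = $7,959.19.
Line duty = $2,675.36 + $7,959.19 = $10,634.55.
Line 2 (H-951, Bralistan, 3,581 units, $818,688.22):
Base rate for H-951 is $4.62/unit.
Duty = 3,581 × $4.62 = $16,544.22.
Total = $10,634.55 + $16,544.22 = $27,178.77.

$27,178.77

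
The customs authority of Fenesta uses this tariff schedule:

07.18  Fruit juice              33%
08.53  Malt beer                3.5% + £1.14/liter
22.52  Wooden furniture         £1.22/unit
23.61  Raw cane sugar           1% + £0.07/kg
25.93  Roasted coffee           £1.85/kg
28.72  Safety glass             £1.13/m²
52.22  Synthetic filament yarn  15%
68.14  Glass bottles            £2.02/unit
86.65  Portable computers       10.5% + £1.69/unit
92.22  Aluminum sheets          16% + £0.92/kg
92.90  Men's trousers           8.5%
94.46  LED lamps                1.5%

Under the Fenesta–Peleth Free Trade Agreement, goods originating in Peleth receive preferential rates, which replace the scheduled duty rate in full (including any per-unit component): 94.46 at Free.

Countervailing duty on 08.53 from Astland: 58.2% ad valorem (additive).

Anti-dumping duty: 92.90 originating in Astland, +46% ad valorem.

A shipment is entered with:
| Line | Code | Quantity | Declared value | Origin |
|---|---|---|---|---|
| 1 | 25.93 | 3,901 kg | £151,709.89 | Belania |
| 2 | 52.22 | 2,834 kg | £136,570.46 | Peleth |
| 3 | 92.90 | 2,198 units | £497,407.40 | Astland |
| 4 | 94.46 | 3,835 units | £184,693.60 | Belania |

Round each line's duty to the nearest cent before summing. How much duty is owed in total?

Line 1 (25.93, Belania, 3,901 kg, £151,709.89):
Base rate for 25.93 is £1.85/kg.
Duty = 3,901 × £1.85 = £7,216.85.
Line 2 (52.22, Peleth, 2,834 kg, £136,570.46):
Base rate for 52.22 is 15%.
Origin Peleth is the FTA partner but 52.22 is not on the preference list; base rate stands.
Duty = £136,570.46 × 15% = £20,485.57.
Line 3 (92.90, Astland, 2,198 units, £497,407.40):
Base rate for 92.90 is 8.5%.
Additional duty on 92.90 from Astland: +46%. Applied ad valorem rate: 8.5% + 46% = 54.5%.
Duty = £497,407.40 × 54.5% = £271,087.03.
Line 4 (94.46, Belania, 3,835 units, £184,693.60):
Base rate for 94.46 is 1.5%.
94.46 has an FTA preferential rate, but origin Belania is not Peleth; base rate stands.
Duty = £184,693.60 × 1.5% = £2,770.40.
Total = £7,216.85 + £20,485.57 + £271,087.03 + £2,770.40 = £301,559.85.

£301,559.85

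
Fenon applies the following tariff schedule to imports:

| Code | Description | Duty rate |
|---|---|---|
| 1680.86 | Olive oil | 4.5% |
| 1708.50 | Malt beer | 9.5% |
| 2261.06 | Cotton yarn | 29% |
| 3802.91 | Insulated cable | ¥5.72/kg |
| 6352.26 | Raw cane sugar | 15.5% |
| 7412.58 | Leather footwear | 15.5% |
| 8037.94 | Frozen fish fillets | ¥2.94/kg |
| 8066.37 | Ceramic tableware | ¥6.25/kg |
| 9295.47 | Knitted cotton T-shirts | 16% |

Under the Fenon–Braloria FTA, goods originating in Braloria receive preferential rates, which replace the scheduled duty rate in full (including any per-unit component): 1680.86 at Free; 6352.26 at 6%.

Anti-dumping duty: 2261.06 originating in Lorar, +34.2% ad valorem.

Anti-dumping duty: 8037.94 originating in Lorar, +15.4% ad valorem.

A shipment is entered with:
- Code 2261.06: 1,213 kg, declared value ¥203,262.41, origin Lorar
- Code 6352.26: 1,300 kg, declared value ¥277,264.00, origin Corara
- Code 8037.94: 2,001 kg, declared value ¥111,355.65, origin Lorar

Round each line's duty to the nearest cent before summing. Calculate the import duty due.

Line 1 (2261.06, Lorar, 1,213 kg, ¥203,262.41):
Base rate for 2261.06 is 29%.
Additional duty on 2261.06 from Lorar: +34.2%. Applied ad valorem rate: 29% + 34.2% = 63.2%.
Duty = ¥203,262.41 × 63.2% = ¥128,461.84.
Line 2 (6352.26, Corara, 1,300 kg, ¥277,264.00):
Base rate for 6352.26 is 15.5%.
6352.26 has an FTA preferential rate, but origin Corara is not Braloria; base rate stands.
Duty = ¥277,264.00 × 15.5% = ¥42,975.92.
Line 3 (8037.94, Lorar, 2,001 kg, ¥111,355.65):
Base rate for 8037.94 is ¥2.94/kg.
Additional duty on 8037.94 from Lorar: +15.4% ad valorem. Applied ad valorem rate = 15.4%.
Duty = ¥111,355.65 × 15.4% + 2,001 × ¥2.94 = ¥23,031.71.
Total = ¥128,461.84 + ¥42,975.92 + ¥23,031.71 = ¥194,469.47.

¥194,469.47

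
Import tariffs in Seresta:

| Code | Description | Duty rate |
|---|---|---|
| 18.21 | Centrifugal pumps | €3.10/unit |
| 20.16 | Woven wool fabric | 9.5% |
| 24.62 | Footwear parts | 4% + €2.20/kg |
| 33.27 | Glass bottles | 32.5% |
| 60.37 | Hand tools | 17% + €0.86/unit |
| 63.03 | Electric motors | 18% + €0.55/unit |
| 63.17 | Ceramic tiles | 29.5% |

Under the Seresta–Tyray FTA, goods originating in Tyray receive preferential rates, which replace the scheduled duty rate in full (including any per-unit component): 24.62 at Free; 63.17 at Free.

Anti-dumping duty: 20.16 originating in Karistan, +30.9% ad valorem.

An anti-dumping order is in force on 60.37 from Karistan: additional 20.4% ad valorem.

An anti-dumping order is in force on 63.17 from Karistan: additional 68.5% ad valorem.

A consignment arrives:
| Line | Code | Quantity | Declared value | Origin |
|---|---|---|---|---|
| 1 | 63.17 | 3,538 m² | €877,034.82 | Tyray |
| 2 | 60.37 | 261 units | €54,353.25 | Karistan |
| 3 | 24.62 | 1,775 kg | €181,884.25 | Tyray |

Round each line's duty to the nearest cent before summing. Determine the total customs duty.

Line 1 (63.17, Tyray, 3,538 m², €877,034.82):
Base rate for 63.17 is 29.5%.
Origin Tyray qualifies under the Seresta–Tyray agreement and 63.17 is covered: preferential rate Free applies instead.
The additional-duty order on 63.17 targets Karistan, not Tyray; it does not apply.
Duty = €877,034.82 × 0% = €0.00.
Line 2 (60.37, Karistan, 261 units, €54,353.25):
Base rate for 60.37 is 17% + €0.86/unit.
Additional duty on 60.37 from Karistan: +20.4%. Applied ad valorem rate: 17% + 20.4% = 37.4%.
Duty = €54,353.25 × 37.4% + 261 × €0.86 = €20,552.58.
Line 3 (24.62, Tyray, 1,775 kg, €181,884.25):
Base rate for 24.62 is 4% + €2.20/kg.
Origin Tyray qualifies under the Seresta–Tyray agreement and 24.62 is covered: preferential rate Free applies instead.
Duty = €181,884.25 × 0% = €0.00.
Total = €0.00 + €20,552.58 + €0.00 = €20,552.58.

€20,552.58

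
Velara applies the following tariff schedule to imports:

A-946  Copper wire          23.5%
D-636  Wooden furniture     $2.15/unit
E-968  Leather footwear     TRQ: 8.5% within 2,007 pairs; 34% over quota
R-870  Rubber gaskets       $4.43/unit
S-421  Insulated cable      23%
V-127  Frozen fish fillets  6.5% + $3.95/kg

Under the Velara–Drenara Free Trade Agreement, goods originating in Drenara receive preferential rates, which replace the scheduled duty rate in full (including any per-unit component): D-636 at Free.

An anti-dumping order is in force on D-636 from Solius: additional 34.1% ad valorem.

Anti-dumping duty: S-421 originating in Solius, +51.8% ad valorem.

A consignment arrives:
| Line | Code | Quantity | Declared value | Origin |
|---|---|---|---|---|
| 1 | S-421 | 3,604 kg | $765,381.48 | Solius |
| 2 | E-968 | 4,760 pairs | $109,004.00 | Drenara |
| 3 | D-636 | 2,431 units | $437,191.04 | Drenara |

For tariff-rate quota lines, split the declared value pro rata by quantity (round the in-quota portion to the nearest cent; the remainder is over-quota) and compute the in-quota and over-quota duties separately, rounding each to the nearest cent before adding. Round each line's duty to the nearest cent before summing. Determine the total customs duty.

Line 1 (S-421, Solius, 3,604 kg, $765,381.48):
Base rate for S-421 is 23%.
Additional duty on S-421 from Solius: +51.8%. Applied ad valorem rate: 23% + 51.8% = 74.8%.
Duty = $765,381.48 × 74.8% = $572,505.35.
Line 2 (E-968, Drenara, 4,760 pairs, $109,004.00):
Code E-968 is under a tariff-rate quota (threshold 2,007 pairs). In-quota: 2,007 pairs at 8.5%; over-quota: 2,753 pairs at 34%.
Pro-rata value split: in-quota = $109,004.00 × 2,007/4,760 = $45,960.30; over-quota = $109,004.00 − $45,960.30 = $63,043.70.
In-quota duty = $45,960.30 × 8.5% = $3,906.63. Over-quota duty = $63,043.70 × 34% = $21,434.86.
Line duty = $3,906.63 + $21,434.86 = $25,341.49.
Line 3 (D-636, Drenara, 2,431 units, $437,191.04):
Base rate for D-636 is $2.15/unit.
Origin Drenara qualifies under the Velara–Drenara agreement and D-636 is covered: preferential rate Free applies instead.
The additional-duty order on D-636 targets Solius, not Drenara; it does not apply.
Duty = $437,191.04 × 0% = $0.00.
Total = $572,505.35 + $25,341.49 + $0.00 = $597,846.84.

$597,846.84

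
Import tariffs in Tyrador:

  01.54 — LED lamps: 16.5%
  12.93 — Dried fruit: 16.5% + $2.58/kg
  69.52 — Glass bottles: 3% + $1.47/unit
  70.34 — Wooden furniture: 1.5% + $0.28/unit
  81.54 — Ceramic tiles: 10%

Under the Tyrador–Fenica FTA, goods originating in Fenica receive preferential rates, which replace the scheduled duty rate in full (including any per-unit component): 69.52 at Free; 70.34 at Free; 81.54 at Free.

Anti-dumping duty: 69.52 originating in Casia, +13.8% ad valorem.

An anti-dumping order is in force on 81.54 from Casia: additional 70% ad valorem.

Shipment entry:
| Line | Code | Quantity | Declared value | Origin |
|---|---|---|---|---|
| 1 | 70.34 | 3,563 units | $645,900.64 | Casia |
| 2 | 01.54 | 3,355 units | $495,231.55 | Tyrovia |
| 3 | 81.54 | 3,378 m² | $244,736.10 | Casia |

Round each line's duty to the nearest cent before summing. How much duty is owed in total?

$288,188.24

Line 1 (70.34, Casia, 3,563 units, $645,900.64):
Base rate for 70.34 is 1.5% + $0.28/unit.
70.34 has an FTA preferential rate, but origin Casia is not Fenica; base rate stands.
Duty = $645,900.64 × 1.5% + 3,563 × $0.28 = $10,686.15.
Line 2 (01.54, Tyrovia, 3,355 units, $495,231.55):
Base rate for 01.54 is 16.5%.
Duty = $495,231.55 × 16.5% = $81,713.21.
Line 3 (81.54, Casia, 3,378 m², $244,736.10):
Base rate for 81.54 is 10%.
81.54 has an FTA preferential rate, but origin Casia is not Fenica; base rate stands.
Additional duty on 81.54 from Casia: +70%. Applied ad valorem rate: 10% + 70% = 80%.
Duty = $244,736.10 × 80% = $195,788.88.
Total = $10,686.15 + $81,713.21 + $195,788.88 = $288,188.24.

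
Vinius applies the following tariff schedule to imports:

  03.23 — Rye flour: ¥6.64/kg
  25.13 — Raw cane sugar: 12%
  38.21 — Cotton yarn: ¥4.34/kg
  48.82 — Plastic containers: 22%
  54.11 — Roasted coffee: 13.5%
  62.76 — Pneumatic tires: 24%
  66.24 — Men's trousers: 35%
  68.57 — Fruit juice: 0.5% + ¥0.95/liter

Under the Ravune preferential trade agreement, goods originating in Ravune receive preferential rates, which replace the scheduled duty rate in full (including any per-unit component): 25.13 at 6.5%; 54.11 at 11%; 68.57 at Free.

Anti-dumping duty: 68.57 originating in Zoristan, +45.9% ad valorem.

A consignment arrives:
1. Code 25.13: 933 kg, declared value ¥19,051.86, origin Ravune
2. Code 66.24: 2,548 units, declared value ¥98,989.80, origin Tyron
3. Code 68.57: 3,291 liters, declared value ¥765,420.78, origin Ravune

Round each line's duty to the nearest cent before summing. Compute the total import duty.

¥35,884.80

Line 1 (25.13, Ravune, 933 kg, ¥19,051.86):
Base rate for 25.13 is 12%.
Origin Ravune qualifies under the Vinius–Ravune agreement and 25.13 is covered: preferential rate 6.5% applies instead.
Duty = ¥19,051.86 × 6.5% = ¥1,238.37.
Line 2 (66.24, Tyron, 2,548 units, ¥98,989.80):
Base rate for 66.24 is 35%.
Duty = ¥98,989.80 × 35% = ¥34,646.43.
Line 3 (68.57, Ravune, 3,291 liters, ¥765,420.78):
Base rate for 68.57 is 0.5% + ¥0.95/liter.
Origin Ravune qualifies under the Vinius–Ravune agreement and 68.57 is covered: preferential rate Free applies instead.
The additional-duty order on 68.57 targets Zoristan, not Ravune; it does not apply.
Duty = ¥765,420.78 × 0% = ¥0.00.
Total = ¥1,238.37 + ¥34,646.43 + ¥0.00 = ¥35,884.80.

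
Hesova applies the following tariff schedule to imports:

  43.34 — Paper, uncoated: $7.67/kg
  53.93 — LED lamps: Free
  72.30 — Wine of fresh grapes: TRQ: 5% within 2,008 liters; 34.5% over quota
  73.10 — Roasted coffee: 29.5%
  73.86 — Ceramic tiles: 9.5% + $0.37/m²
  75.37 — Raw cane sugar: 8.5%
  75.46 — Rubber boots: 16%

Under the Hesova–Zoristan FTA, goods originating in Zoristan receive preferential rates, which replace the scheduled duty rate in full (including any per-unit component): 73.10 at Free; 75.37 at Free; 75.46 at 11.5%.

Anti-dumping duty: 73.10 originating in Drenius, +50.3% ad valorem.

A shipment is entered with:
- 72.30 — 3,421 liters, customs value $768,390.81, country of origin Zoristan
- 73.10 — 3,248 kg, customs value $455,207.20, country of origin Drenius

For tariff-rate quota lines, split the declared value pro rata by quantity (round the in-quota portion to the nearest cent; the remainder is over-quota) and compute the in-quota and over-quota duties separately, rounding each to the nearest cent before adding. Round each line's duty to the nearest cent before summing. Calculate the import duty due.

$495,300.20

Line 1 (72.30, Zoristan, 3,421 liters, $768,390.81):
Code 72.30 is under a tariff-rate quota (threshold 2,008 liters). In-quota: 2,008 liters at 5%; over-quota: 1,413 liters at 34.5%.
Pro-rata value split: in-quota = $768,390.81 × 2,008/3,421 = $451,016.88; over-quota = $768,390.81 − $451,016.88 = $317,373.93.
In-quota duty = $451,016.88 × 5% = $22,550.84. Over-quota duty = $317,373.93 × 34.5% = $109,494.01.
Line duty = $22,550.84 + $109,494.01 = $132,044.85.
Line 2 (73.10, Drenius, 3,248 kg, $455,207.20):
Base rate for 73.10 is 29.5%.
73.10 has an FTA preferential rate, but origin Drenius is not Zoristan; base rate stands.
Additional duty on 73.10 from Drenius: +50.3%. Applied ad valorem rate: 29.5% + 50.3% = 79.8%.
Duty = $455,207.20 × 79.8% = $363,255.35.
Total = $132,044.85 + $363,255.35 = $495,300.20.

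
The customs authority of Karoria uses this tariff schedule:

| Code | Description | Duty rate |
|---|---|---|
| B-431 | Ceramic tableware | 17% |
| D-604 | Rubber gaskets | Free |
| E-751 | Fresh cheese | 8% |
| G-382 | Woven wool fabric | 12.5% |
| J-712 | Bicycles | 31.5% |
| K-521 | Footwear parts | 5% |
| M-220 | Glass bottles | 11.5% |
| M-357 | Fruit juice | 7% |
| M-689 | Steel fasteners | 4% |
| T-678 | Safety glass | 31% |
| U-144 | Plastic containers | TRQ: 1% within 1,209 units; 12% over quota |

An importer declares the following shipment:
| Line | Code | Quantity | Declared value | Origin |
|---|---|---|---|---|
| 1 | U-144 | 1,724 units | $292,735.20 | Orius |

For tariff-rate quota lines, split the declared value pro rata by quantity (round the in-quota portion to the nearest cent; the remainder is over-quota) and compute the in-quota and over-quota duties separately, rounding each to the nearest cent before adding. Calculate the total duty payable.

$12,546.52

Line 1 (U-144, Orius, 1,724 units, $292,735.20):
Code U-144 is under a tariff-rate quota (threshold 1,209 units). In-quota: 1,209 units at 1%; over-quota: 515 units at 12%.
Pro-rata value split: in-quota = $292,735.20 × 1,209/1,724 = $205,288.20; over-quota = $292,735.20 − $205,288.20 = $87,447.00.
In-quota duty = $205,288.20 × 1% = $2,052.88. Over-quota duty = $87,447.00 × 12% = $10,493.64.
Line duty = $2,052.88 + $10,493.64 = $12,546.52.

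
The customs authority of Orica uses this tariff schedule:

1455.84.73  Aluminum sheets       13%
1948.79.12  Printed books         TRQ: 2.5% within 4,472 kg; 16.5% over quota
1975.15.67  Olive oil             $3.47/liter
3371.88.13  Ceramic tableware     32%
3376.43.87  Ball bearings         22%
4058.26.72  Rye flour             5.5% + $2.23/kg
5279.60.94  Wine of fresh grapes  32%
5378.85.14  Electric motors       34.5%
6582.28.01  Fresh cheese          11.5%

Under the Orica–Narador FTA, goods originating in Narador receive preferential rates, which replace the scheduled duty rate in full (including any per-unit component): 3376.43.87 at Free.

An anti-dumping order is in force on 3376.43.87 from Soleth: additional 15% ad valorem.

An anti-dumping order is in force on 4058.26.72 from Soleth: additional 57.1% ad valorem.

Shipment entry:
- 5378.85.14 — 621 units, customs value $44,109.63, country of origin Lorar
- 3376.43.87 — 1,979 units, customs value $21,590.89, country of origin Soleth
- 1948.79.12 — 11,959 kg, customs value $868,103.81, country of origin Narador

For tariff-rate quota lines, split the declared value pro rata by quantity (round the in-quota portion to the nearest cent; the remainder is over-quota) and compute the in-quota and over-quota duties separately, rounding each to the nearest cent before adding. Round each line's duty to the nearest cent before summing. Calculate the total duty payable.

Line 1 (5378.85.14, Lorar, 621 units, $44,109.63):
Base rate for 5378.85.14 is 34.5%.
Duty = $44,109.63 × 34.5% = $15,217.82.
Line 2 (3376.43.87, Soleth, 1,979 units, $21,590.89):
Base rate for 3376.43.87 is 22%.
3376.43.87 has an FTA preferential rate, but origin Soleth is not Narador; base rate stands.
Additional duty on 3376.43.87 from Soleth: +15%. Applied ad valorem rate: 22% + 15% = 37%.
Duty = $21,590.89 × 37% = $7,988.63.
Line 3 (1948.79.12, Narador, 11,959 kg, $868,103.81):
Code 1948.79.12 is under a tariff-rate quota (threshold 4,472 kg). In-quota: 4,472 kg at 2.5%; over-quota: 7,487 kg at 16.5%.
Pro-rata value split: in-quota = $868,103.81 × 4,472/11,959 = $324,622.48; over-quota = $868,103.81 − $324,622.48 = $543,481.33.
In-quota duty = $324,622.48 × 2.5% = $8,115.56. Over-quota duty = $543,481.33 × 16.5% = $89,674.42.
Line duty = $8,115.56 + $89,674.42 = $97,789.98.
Total = $15,217.82 + $7,988.63 + $97,789.98 = $120,996.43.

$120,996.43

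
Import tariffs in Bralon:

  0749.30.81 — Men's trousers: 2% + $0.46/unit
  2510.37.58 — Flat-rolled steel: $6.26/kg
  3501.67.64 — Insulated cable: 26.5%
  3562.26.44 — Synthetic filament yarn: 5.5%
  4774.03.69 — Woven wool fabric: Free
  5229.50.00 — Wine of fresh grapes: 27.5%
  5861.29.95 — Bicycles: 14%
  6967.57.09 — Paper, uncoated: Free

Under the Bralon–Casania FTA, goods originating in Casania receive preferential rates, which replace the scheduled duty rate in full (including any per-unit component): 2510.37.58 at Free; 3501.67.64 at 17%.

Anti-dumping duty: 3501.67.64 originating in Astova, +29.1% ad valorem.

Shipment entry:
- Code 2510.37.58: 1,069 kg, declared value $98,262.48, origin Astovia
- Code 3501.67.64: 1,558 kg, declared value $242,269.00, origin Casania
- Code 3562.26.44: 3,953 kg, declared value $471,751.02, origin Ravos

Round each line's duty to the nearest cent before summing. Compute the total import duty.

Line 1 (2510.37.58, Astovia, 1,069 kg, $98,262.48):
Base rate for 2510.37.58 is $6.26/kg.
2510.37.58 has an FTA preferential rate, but origin Astovia is not Casania; base rate stands.
Duty = 1,069 × $6.26 = $6,691.94.
Line 2 (3501.67.64, Casania, 1,558 kg, $242,269.00):
Base rate for 3501.67.64 is 26.5%.
Origin Casania qualifies under the Bralon–Casania agreement and 3501.67.64 is covered: preferential rate 17% applies instead.
The additional-duty order on 3501.67.64 targets Astova, not Casania; it does not apply.
Duty = $242,269.00 × 17% = $41,185.73.
Line 3 (3562.26.44, Ravos, 3,953 kg, $471,751.02):
Base rate for 3562.26.44 is 5.5%.
Duty = $471,751.02 × 5.5% = $25,946.31.
Total = $6,691.94 + $41,185.73 + $25,946.31 = $73,823.98.

$73,823.98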